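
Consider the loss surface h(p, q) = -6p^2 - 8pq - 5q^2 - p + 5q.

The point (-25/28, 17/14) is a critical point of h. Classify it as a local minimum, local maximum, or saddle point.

local maximum

The Hessian of h is constant: H = [[-12, -8], [-8, -10]].
det(H) = (-12)·(-10) − (-8)² = 56.
det(H) > 0 and tr(H) = -22 < 0, so H is negative definite and the point is a local maximum.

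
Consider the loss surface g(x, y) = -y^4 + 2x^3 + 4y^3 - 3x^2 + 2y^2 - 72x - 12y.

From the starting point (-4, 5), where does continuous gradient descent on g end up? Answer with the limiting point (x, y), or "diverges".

g is separable, so gradient descent decouples: x follows -∂g/∂x, y follows -∂g/∂y.
∂g/∂x = 6(x - 4)(x + 3); at x=-4 this is 48, so x decreases.
∂g/∂y = -4(y - 3)(y - 1)(y + 1); at y=5 this is -192, so y increases.
The x-coordinate has no critical point in that direction and runs off to infinity.

diverges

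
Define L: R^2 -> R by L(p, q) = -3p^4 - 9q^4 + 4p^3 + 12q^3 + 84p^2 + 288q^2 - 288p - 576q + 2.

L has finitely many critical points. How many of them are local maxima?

4

L separates as a function of p plus a function of q, so ∇L=0 decouples.
∂L/∂p = -12(p - 3)(p - 2)(p + 4) = 0 at p ∈ {-4, 2, 3}; ∂L/∂q = -36(q - 4)(q - 1)(q + 4) = 0 at q ∈ {-4, 1, 4}.
The Hessian is diagonal: diag(L_pp, L_qq). Second derivatives: L_pp(-4)=-504, L_pp(2)=72, L_pp(3)=-84; L_qq(-4)=-1440, L_qq(1)=540, L_qq(4)=-864.
Local maxima occur where both diagonal entries negative: (-4, -4), (-4, 4), (3, -4), (3, 4). Count: 4.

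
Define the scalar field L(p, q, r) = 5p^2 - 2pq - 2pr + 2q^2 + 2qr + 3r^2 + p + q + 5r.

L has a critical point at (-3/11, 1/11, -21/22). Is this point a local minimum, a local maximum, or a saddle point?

The Hessian is constant: H = [[10, -2, -2], [-2, 4, 2], [-2, 2, 6]].
Leading principal minors: Δ₁ = 10, Δ₂ = 36, Δ₃ = 176.
All leading minors are positive, so H is positive definite: a local minimum.

local minimum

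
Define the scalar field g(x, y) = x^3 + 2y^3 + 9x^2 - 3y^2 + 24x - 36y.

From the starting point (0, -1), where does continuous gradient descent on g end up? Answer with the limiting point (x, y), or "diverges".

(-2, 3)

g is separable, so gradient descent decouples: x follows -∂g/∂x, y follows -∂g/∂y.
∂g/∂x = 3(x + 2)(x + 4); at x=0 this is 24, so x decreases.
∂g/∂y = 6(y - 3)(y + 2); at y=-1 this is -24, so y increases.
x converges to its nearest critical value -2 (a local min of the x-part); y converges to 3. The iterate converges to (-2, 3).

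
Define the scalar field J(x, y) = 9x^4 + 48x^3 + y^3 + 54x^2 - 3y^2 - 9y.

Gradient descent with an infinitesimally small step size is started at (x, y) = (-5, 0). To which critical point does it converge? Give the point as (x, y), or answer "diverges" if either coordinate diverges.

(-3, 3)

J is separable, so gradient descent decouples: x follows -∂J/∂x, y follows -∂J/∂y.
∂J/∂x = 36x(x + 1)(x + 3); at x=-5 this is -1440, so x increases.
∂J/∂y = 3(y - 3)(y + 1); at y=0 this is -9, so y increases.
x converges to its nearest critical value -3 (a local min of the x-part); y converges to 3. The iterate converges to (-3, 3).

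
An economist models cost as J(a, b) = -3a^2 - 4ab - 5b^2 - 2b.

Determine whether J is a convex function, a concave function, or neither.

J is quadratic, so its Hessian is the constant matrix H = [[-6, -4], [-4, -10]].
det(H) = 44, tr(H) = -16.
det(H) > 0 and tr(H) < 0, so H is negative definite everywhere: concave.

concave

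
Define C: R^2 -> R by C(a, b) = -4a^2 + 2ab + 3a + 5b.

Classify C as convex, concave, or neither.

neither

C is quadratic, so its Hessian is the constant matrix H = [[-8, 2], [2, 0]].
det(H) = -4, tr(H) = -8.
det(H) < 0, so H is indefinite: neither convex nor concave.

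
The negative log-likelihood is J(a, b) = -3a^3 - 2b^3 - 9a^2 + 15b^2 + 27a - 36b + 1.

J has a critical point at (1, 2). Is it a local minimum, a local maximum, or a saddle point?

The mixed partial ∂²J/∂a∂b is 0, so the Hessian at any point is diag(J_aa, J_bb) = diag(-18(a + 1), 6(-2b + 5)).
At (1, 2): H = diag(-36, 6).
The eigenvalues have opposite signs, so H is indefinite: a saddle point.

saddle point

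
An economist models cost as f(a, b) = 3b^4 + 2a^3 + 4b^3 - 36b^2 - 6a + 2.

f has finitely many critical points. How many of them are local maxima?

1

f separates as a function of a plus a function of b, so ∇f=0 decouples.
∂f/∂a = 6(a - 1)(a + 1) = 0 at a ∈ {-1, 1}; ∂f/∂b = 12b(b - 2)(b + 3) = 0 at b ∈ {-3, 0, 2}.
The Hessian is diagonal: diag(f_aa, f_bb). Second derivatives: f_aa(-1)=-12, f_aa(1)=12; f_bb(-3)=180, f_bb(0)=-72, f_bb(2)=120.
Local maxima occur where both diagonal entries negative: (-1, 0). Count: 1.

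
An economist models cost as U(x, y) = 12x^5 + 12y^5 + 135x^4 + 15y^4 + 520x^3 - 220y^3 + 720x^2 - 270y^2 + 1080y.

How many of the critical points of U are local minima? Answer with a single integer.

U separates as a function of x plus a function of y, so ∇U=0 decouples.
∂U/∂x = 60x(x + 2)(x + 3)(x + 4) = 0 at x ∈ {-4, -3, -2, 0}; ∂U/∂y = 60(y - 3)(y - 1)(y + 2)(y + 3) = 0 at y ∈ {-3, -2, 1, 3}.
The Hessian is diagonal: diag(U_xx, U_yy). Second derivatives: U_xx(-4)=-480, U_xx(-3)=180, U_xx(-2)=-240, U_xx(0)=1440; U_yy(-3)=-1440, U_yy(-2)=900, U_yy(1)=-1440, U_yy(3)=3600.
Local minima occur where both diagonal entries positive: (-3, -2), (-3, 3), (0, -2), (0, 3). Count: 4.

4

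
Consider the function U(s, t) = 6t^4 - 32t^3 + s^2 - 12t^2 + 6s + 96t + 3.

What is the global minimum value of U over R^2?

-326

U(s,t) separates as P(s) + Q(t) + 3, so its minimum is min P + min Q + 3.
P'(s) = 2s + 6 vanishes at s ∈ {-3}; Q'(t) = 24(t - 4)(t - 1)(t + 1) vanishes at t ∈ {-1, 1, 4}.
Local minima of P (where P''>0): P(-3)=-9. Local minima of Q: Q(-1)=-70, Q(4)=-320.
So the global minimum of U is P(-3) + Q(4) + 3 = -9 − 320 + 3 = -326, attained at (-3, 4).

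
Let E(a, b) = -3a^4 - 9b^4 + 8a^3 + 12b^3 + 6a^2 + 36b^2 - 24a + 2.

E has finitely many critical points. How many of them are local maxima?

4

E separates as a function of a plus a function of b, so ∇E=0 decouples.
∂E/∂a = -12(a - 2)(a - 1)(a + 1) = 0 at a ∈ {-1, 1, 2}; ∂E/∂b = -36b(b - 2)(b + 1) = 0 at b ∈ {-1, 0, 2}.
The Hessian is diagonal: diag(E_aa, E_bb). Second derivatives: E_aa(-1)=-72, E_aa(1)=24, E_aa(2)=-36; E_bb(-1)=-108, E_bb(0)=72, E_bb(2)=-216.
Local maxima occur where both diagonal entries negative: (-1, -1), (-1, 2), (2, -1), (2, 2). Count: 4.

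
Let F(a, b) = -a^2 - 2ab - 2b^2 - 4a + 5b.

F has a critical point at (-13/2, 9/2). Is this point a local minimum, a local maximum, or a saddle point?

The Hessian of F is constant: H = [[-2, -2], [-2, -4]].
det(H) = (-2)·(-4) − (-2)² = 4.
det(H) > 0 and tr(H) = -6 < 0, so H is negative definite and the point is a local maximum.

local maximum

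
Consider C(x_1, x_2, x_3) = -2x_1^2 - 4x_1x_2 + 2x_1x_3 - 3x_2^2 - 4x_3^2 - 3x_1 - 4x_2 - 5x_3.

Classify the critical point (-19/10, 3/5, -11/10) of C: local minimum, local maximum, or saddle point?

local maximum

The Hessian is constant: H = [[-4, -4, 2], [-4, -6, 0], [2, 0, -8]].
Leading principal minors: Δ₁ = -4, Δ₂ = 8, Δ₃ = -40.
The minors alternate sign starting negative (−, +, −), so H is negative definite: a local maximum.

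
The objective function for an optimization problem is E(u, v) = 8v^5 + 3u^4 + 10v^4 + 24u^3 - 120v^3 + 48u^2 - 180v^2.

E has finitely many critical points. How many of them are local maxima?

2

E separates as a function of u plus a function of v, so ∇E=0 decouples.
∂E/∂u = 12u(u + 2)(u + 4) = 0 at u ∈ {-4, -2, 0}; ∂E/∂v = 40v(v - 3)(v + 1)(v + 3) = 0 at v ∈ {-3, -1, 0, 3}.
The Hessian is diagonal: diag(E_uu, E_vv). Second derivatives: E_uu(-4)=96, E_uu(-2)=-48, E_uu(0)=96; E_vv(-3)=-1440, E_vv(-1)=320, E_vv(0)=-360, E_vv(3)=2880.
Local maxima occur where both diagonal entries negative: (-2, -3), (-2, 0). Count: 2.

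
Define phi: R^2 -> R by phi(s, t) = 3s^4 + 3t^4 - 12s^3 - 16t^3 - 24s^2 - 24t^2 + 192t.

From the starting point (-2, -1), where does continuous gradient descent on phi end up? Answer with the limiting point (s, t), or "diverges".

(-1, -2)

phi is separable, so gradient descent decouples: s follows -∂phi/∂s, t follows -∂phi/∂t.
∂phi/∂s = 12s(s - 4)(s + 1); at s=-2 this is -144, so s increases.
∂phi/∂t = 12(t - 4)(t - 2)(t + 2); at t=-1 this is 180, so t decreases.
s converges to its nearest critical value -1 (a local min of the s-part); t converges to -2. The iterate converges to (-1, -2).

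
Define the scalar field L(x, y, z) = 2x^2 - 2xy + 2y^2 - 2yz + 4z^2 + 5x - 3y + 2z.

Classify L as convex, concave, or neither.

convex

L is quadratic, so its Hessian is the constant matrix H = [[4, -2, 0], [-2, 4, -2], [0, -2, 8]].
Leading principal minors: 4, 12, 80.
All positive ⇒ H ≻ 0 ⇒ convex.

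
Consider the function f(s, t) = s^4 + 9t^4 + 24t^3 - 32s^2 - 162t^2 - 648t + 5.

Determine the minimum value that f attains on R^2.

f(s,t) separates as P(s) + Q(t) + 5, so its minimum is min P + min Q + 5.
P'(s) = 4s(s - 4)(s + 4) vanishes at s ∈ {-4, 0, 4}; Q'(t) = 36(t - 3)(t + 2)(t + 3) vanishes at t ∈ {-3, -2, 3}.
Local minima of P (where P''>0): P(-4)=-256, P(4)=-256. Local minima of Q: Q(-3)=567, Q(3)=-2025.
So the global minimum of f is P(-4) + Q(3) + 5 = -256 − 2025 + 5 = -2276, attained at (-4, 3).

-2276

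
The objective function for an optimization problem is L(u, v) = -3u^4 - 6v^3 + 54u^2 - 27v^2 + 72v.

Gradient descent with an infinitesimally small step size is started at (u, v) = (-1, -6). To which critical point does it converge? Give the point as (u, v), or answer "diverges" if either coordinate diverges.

L is separable, so gradient descent decouples: u follows -∂L/∂u, v follows -∂L/∂v.
∂L/∂u = -12u(u - 3)(u + 3); at u=-1 this is -96, so u increases.
∂L/∂v = -18(v - 1)(v + 4); at v=-6 this is -252, so v increases.
u converges to its nearest critical value 0 (a local min of the u-part); v converges to -4. The iterate converges to (0, -4).

(0, -4)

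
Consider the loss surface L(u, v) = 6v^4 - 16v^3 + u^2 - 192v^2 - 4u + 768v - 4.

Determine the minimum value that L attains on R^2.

L(u,v) separates as P(u) + Q(v) − 4, so its minimum is min P + min Q − 4.
P'(u) = 2u - 4 vanishes at u ∈ {2}; Q'(v) = 24(v - 4)(v - 2)(v + 4) vanishes at v ∈ {-4, 2, 4}.
Local minima of P (where P''>0): P(2)=-4. Local minima of Q: Q(-4)=-3584, Q(4)=512.
So the global minimum of L is P(2) + Q(-4) − 4 = -4 − 3584 − 4 = -3592, attained at (2, -4).

-3592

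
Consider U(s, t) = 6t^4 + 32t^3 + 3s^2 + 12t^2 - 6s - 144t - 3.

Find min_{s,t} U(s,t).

U(s,t) separates as P(s) + Q(t) − 3, so its minimum is min P + min Q − 3.
P'(s) = 6s - 6 vanishes at s ∈ {1}; Q'(t) = 24(t - 1)(t + 2)(t + 3) vanishes at t ∈ {-3, -2, 1}.
Local minima of P (where P''>0): P(1)=-3. Local minima of Q: Q(-3)=162, Q(1)=-94.
So the global minimum of U is P(1) + Q(1) − 3 = -3 − 94 − 3 = -100, attained at (1, 1).

-100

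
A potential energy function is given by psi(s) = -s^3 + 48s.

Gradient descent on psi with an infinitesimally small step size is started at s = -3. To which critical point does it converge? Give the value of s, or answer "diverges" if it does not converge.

-4

psi'(s) = -3(s - 4)(s + 4), so psi'(-3) = 21.
Gradient descent moves in the -psi' direction, i.e. s is decreasing.
The nearest critical point in that direction is s = -4, where psi'' = 24 > 0 (a local minimum). The iterate converges there.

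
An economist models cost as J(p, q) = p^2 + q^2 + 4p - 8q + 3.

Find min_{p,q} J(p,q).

-17

J(p,q) separates as A(p) + B(q) + 3, so its minimum is min A + min B + 3.
A'(p) = 2p + 4 vanishes at p ∈ {-2}; B'(q) = 2q - 8 vanishes at q ∈ {4}.
Local minima of A (where A''>0): A(-2)=-4. Local minima of B: B(4)=-16.
So the global minimum of J is A(-2) + B(4) + 3 = -4 − 16 + 3 = -17, attained at (-2, 4).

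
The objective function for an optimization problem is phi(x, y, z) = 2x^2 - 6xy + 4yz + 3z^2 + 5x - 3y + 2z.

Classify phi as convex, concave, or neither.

phi is quadratic, so its Hessian is the constant matrix H = [[4, -6, 0], [-6, 0, 4], [0, 4, 6]].
Leading principal minors: 4, -36, -280.
Neither pattern holds ⇒ H is indefinite ⇒ neither convex nor concave.

neither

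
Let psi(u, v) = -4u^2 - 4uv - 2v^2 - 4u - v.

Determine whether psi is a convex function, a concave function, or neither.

concave

psi is quadratic, so its Hessian is the constant matrix H = [[-8, -4], [-4, -4]].
det(H) = 16, tr(H) = -12.
det(H) > 0 and tr(H) < 0, so H is negative definite everywhere: concave.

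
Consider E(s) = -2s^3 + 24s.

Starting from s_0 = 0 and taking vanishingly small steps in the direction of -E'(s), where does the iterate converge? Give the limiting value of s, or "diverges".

-2

E'(s) = -6(s - 2)(s + 2), so E'(0) = 24.
Gradient descent moves in the -E' direction, i.e. s is decreasing.
The nearest critical point in that direction is s = -2, where E'' = 24 > 0 (a local minimum). The iterate converges there.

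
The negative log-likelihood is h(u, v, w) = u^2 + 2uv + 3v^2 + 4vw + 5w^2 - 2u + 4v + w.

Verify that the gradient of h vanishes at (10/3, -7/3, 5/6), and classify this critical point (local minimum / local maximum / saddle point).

∇h = (2u + 2v - 2, 2u + 6v + 4w + 4, 4v + 10w + 1); substituting (10/3, -7/3, 5/6) gives ∇h = (0, 0, 0), so (10/3, -7/3, 5/6) is indeed a critical point.
The Hessian is constant: H = [[2, 2, 0], [2, 6, 4], [0, 4, 10]].
Leading principal minors: Δ₁ = 2, Δ₂ = 8, Δ₃ = 48.
All leading minors are positive, so H is positive definite: a local minimum.

local minimum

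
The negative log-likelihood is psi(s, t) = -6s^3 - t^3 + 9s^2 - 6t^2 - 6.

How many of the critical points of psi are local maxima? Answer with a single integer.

psi separates as a function of s plus a function of t, so ∇psi=0 decouples.
∂psi/∂s = -18s(s - 1) = 0 at s ∈ {0, 1}; ∂psi/∂t = -3t(t + 4) = 0 at t ∈ {-4, 0}.
The Hessian is diagonal: diag(psi_ss, psi_tt). Second derivatives: psi_ss(0)=18, psi_ss(1)=-18; psi_tt(-4)=12, psi_tt(0)=-12.
Local maxima occur where both diagonal entries negative: (1, 0). Count: 1.

1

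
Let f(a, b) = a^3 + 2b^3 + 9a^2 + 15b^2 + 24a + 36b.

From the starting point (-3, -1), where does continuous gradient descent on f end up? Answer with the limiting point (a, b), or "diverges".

f is separable, so gradient descent decouples: a follows -∂f/∂a, b follows -∂f/∂b.
∂f/∂a = 3(a + 2)(a + 4); at a=-3 this is -3, so a increases.
∂f/∂b = 6(b + 2)(b + 3); at b=-1 this is 12, so b decreases.
a converges to its nearest critical value -2 (a local min of the a-part); b converges to -2. The iterate converges to (-2, -2).

(-2, -2)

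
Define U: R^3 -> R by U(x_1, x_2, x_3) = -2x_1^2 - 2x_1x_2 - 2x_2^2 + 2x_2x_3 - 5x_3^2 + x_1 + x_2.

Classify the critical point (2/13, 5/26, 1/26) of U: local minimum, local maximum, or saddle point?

local maximum

The Hessian is constant: H = [[-4, -2, 0], [-2, -4, 2], [0, 2, -10]].
Leading principal minors: Δ₁ = -4, Δ₂ = 12, Δ₃ = -104.
The minors alternate sign starting negative (−, +, −), so H is negative definite: a local maximum.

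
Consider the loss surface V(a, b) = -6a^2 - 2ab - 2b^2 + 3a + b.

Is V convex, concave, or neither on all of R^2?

V is quadratic, so its Hessian is the constant matrix H = [[-12, -2], [-2, -4]].
det(H) = 44, tr(H) = -16.
det(H) > 0 and tr(H) < 0, so H is negative definite everywhere: concave.

concave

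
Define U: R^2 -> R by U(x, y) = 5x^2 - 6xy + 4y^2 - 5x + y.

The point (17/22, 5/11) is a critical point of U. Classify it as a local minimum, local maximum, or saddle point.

The Hessian of U is constant: H = [[10, -6], [-6, 8]].
det(H) = 10·8 − (-6)² = 44.
det(H) > 0 and tr(H) = 18 > 0, so H is positive definite and the point is a local minimum.

local minimum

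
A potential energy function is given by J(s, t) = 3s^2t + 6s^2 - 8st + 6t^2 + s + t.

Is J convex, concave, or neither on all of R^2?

The term 3s^2t is cubic, so the Hessian is not constant.
∂²J/∂s² = 6t + 12, which takes both signs as t varies (negative for sufficiently negative t). A diagonal entry of the Hessian changing sign means the Hessian is neither positive- nor negative-semidefinite on all of R^2.

neither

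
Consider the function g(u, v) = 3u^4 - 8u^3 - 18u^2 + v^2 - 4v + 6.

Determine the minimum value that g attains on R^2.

g(u,v) separates as P(u) + Q(v) + 6, so its minimum is min P + min Q + 6.
P'(u) = 12u(u - 3)(u + 1) vanishes at u ∈ {-1, 0, 3}; Q'(v) = 2v - 4 vanishes at v ∈ {2}.
Local minima of P (where P''>0): P(-1)=-7, P(3)=-135. Local minima of Q: Q(2)=-4.
So the global minimum of g is P(3) + Q(2) + 6 = -135 − 4 + 6 = -133, attained at (3, 2).

-133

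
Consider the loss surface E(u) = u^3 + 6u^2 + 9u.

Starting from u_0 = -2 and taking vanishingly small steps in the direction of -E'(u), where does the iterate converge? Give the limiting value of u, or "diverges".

E'(u) = 3(u + 1)(u + 3), so E'(-2) = -3.
Gradient descent moves in the -E' direction, i.e. u is increasing.
The nearest critical point in that direction is u = -1, where E'' = 6 > 0 (a local minimum). The iterate converges there.

-1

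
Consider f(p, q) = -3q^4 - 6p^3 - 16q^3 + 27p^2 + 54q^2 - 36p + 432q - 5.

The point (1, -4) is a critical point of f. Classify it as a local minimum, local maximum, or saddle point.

saddle point

The mixed partial ∂²f/∂p∂q is 0, so the Hessian at any point is diag(f_pp, f_qq) = diag(18(-2p + 3), 12(-3q^2 - 8q + 9)).
At (1, -4): H = diag(18, -84).
The eigenvalues have opposite signs, so H is indefinite: a saddle point.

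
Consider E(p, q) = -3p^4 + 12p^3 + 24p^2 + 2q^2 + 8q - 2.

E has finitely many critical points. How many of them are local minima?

E separates as a function of p plus a function of q, so ∇E=0 decouples.
∂E/∂p = -12p(p - 4)(p + 1) = 0 at p ∈ {-1, 0, 4}; ∂E/∂q = 4(q + 2) = 0 at q ∈ {-2}.
The Hessian is diagonal: diag(E_pp, E_qq). Second derivatives: E_pp(-1)=-60, E_pp(0)=48, E_pp(4)=-240; E_qq(-2)=4.
Local minima occur where both diagonal entries positive: (0, -2). Count: 1.

1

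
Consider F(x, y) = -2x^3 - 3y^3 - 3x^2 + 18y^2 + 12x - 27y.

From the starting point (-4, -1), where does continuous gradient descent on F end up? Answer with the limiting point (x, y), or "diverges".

(-2, 1)

F is separable, so gradient descent decouples: x follows -∂F/∂x, y follows -∂F/∂y.
∂F/∂x = -6(x - 1)(x + 2); at x=-4 this is -60, so x increases.
∂F/∂y = -9(y - 3)(y - 1); at y=-1 this is -72, so y increases.
x converges to its nearest critical value -2 (a local min of the x-part); y converges to 1. The iterate converges to (-2, 1).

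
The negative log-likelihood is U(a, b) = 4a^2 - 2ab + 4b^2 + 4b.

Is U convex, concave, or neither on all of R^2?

U is quadratic, so its Hessian is the constant matrix H = [[8, -2], [-2, 8]].
det(H) = 60, tr(H) = 16.
det(H) > 0 and tr(H) > 0, so H is positive definite everywhere: convex.

convex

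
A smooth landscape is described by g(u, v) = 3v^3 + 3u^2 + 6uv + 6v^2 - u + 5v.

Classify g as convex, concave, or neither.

The term 3v^3 is cubic, so the Hessian is not constant.
∂²g/∂v² = 18v + 12, which takes both signs as v varies (negative for sufficiently negative v). A diagonal entry of the Hessian changing sign means the Hessian is neither positive- nor negative-semidefinite on all of R^2.

neither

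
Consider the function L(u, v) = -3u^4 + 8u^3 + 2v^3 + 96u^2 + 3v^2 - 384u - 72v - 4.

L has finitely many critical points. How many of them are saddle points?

L separates as a function of u plus a function of v, so ∇L=0 decouples.
∂L/∂u = -12(u - 4)(u - 2)(u + 4) = 0 at u ∈ {-4, 2, 4}; ∂L/∂v = 6(v - 3)(v + 4) = 0 at v ∈ {-4, 3}.
The Hessian is diagonal: diag(L_uu, L_vv). Second derivatives: L_uu(-4)=-576, L_uu(2)=144, L_uu(4)=-192; L_vv(-4)=-42, L_vv(3)=42.
Saddle points occur where the two diagonal entries have opposite signs: (-4, 3), (2, -4), (4, 3). Count: 3.

3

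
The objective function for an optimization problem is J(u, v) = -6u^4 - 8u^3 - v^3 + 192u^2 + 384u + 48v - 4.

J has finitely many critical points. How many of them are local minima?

1

J separates as a function of u plus a function of v, so ∇J=0 decouples.
∂J/∂u = -24(u - 4)(u + 1)(u + 4) = 0 at u ∈ {-4, -1, 4}; ∂J/∂v = -3(v - 4)(v + 4) = 0 at v ∈ {-4, 4}.
The Hessian is diagonal: diag(J_uu, J_vv). Second derivatives: J_uu(-4)=-576, J_uu(-1)=360, J_uu(4)=-960; J_vv(-4)=24, J_vv(4)=-24.
Local minima occur where both diagonal entries positive: (-1, -4). Count: 1.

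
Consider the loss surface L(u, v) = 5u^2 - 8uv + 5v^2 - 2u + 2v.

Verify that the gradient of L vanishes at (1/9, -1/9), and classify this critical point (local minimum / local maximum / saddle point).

local minimum

∇L = (10u - 8v - 2, -8u + 10v + 2); substituting (1/9, -1/9) gives ∇L = (0, 0), so (1/9, -1/9) is indeed a critical point.
The Hessian of L is constant: H = [[10, -8], [-8, 10]].
det(H) = 10·10 − (-8)² = 36.
det(H) > 0 and tr(H) = 20 > 0, so H is positive definite and the point is a local minimum.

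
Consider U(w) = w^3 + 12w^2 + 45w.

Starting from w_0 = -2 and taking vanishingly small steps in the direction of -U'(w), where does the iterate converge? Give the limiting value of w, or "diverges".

U'(w) = 3(w + 3)(w + 5), so U'(-2) = 9.
Gradient descent moves in the -U' direction, i.e. w is decreasing.
The nearest critical point in that direction is w = -3, where U'' = 6 > 0 (a local minimum). The iterate converges there.

-3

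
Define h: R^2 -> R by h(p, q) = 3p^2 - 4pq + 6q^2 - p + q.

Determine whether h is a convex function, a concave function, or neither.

h is quadratic, so its Hessian is the constant matrix H = [[6, -4], [-4, 12]].
det(H) = 56, tr(H) = 18.
det(H) > 0 and tr(H) > 0, so H is positive definite everywhere: convex.

convex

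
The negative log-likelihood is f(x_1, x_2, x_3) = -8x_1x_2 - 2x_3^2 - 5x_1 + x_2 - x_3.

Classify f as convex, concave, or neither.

f is quadratic, so its Hessian is the constant matrix H = [[0, -8, 0], [-8, 0, 0], [0, 0, -4]].
Leading principal minors: 0, -64, 256.
Neither pattern holds ⇒ H is indefinite ⇒ neither convex nor concave.

neither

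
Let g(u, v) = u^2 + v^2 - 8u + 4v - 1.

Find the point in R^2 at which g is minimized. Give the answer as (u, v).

g(u,v) separates as P(u) + Q(v) − 1, so its minimum is min P + min Q − 1.
P'(u) = 2u - 8 vanishes at u ∈ {4}; Q'(v) = 2v + 4 vanishes at v ∈ {-2}.
Local minima of P (where P''>0): P(4)=-16. Local minima of Q: Q(-2)=-4.
So the global minimum of g is P(4) + Q(-2) − 1 = -16 − 4 − 1 = -21, attained at (4, -2).

(4, -2)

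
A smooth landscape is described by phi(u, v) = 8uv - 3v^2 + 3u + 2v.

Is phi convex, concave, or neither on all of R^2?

neither

phi is quadratic, so its Hessian is the constant matrix H = [[0, 8], [8, -6]].
det(H) = -64, tr(H) = -6.
det(H) < 0, so H is indefinite: neither convex nor concave.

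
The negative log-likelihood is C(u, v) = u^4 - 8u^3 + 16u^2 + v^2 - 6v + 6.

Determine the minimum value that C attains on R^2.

-3

C(u,v) separates as P(u) + Q(v) + 6, so its minimum is min P + min Q + 6.
P'(u) = 4u(u - 4)(u - 2) vanishes at u ∈ {0, 2, 4}; Q'(v) = 2v - 6 vanishes at v ∈ {3}.
Local minima of P (where P''>0): P(0)=0, P(4)=0. Local minima of Q: Q(3)=-9.
So the global minimum of C is P(0) + Q(3) + 6 = 0 − 9 + 6 = -3, attained at (0, 3).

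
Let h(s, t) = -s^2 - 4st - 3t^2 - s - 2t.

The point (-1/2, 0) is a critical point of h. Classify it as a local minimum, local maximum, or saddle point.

The Hessian of h is constant: H = [[-2, -4], [-4, -6]].
det(H) = (-2)·(-6) − (-4)² = -4.
Since det(H) < 0, H is indefinite and the critical point is a saddle point.

saddle point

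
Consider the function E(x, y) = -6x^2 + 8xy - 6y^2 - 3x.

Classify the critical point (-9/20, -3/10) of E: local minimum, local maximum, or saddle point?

The Hessian of E is constant: H = [[-12, 8], [8, -12]].
det(H) = (-12)·(-12) − 8² = 80.
det(H) > 0 and tr(H) = -24 < 0, so H is negative definite and the point is a local maximum.

local maximum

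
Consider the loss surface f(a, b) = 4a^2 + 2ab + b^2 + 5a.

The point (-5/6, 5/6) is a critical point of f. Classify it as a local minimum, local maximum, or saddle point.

local minimum

The Hessian of f is constant: H = [[8, 2], [2, 2]].
det(H) = 8·2 − 2² = 12.
det(H) > 0 and tr(H) = 10 > 0, so H is positive definite and the point is a local minimum.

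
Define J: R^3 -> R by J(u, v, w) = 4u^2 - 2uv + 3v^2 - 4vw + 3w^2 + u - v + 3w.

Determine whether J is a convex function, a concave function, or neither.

convex

J is quadratic, so its Hessian is the constant matrix H = [[8, -2, 0], [-2, 6, -4], [0, -4, 6]].
Leading principal minors: 8, 44, 136.
All positive ⇒ H ≻ 0 ⇒ convex.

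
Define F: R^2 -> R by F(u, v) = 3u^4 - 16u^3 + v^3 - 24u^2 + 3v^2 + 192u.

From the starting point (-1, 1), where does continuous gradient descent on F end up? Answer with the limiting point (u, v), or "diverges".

(-2, 0)

F is separable, so gradient descent decouples: u follows -∂F/∂u, v follows -∂F/∂v.
∂F/∂u = 12(u - 4)(u - 2)(u + 2); at u=-1 this is 180, so u decreases.
∂F/∂v = 3v(v + 2); at v=1 this is 9, so v decreases.
u converges to its nearest critical value -2 (a local min of the u-part); v converges to 0. The iterate converges to (-2, 0).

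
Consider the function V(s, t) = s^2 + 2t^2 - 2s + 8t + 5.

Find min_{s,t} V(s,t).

V(s,t) separates as P(s) + Q(t) + 5, so its minimum is min P + min Q + 5.
P'(s) = 2s - 2 vanishes at s ∈ {1}; Q'(t) = 4(t + 2) vanishes at t ∈ {-2}.
Local minima of P (where P''>0): P(1)=-1. Local minima of Q: Q(-2)=-8.
So the global minimum of V is P(1) + Q(-2) + 5 = -1 − 8 + 5 = -4, attained at (1, -2).

-4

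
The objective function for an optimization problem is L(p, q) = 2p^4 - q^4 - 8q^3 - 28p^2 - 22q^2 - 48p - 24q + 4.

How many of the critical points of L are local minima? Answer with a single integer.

2

L separates as a function of p plus a function of q, so ∇L=0 decouples.
∂L/∂p = 8(p - 3)(p + 1)(p + 2) = 0 at p ∈ {-2, -1, 3}; ∂L/∂q = -4(q + 1)(q + 2)(q + 3) = 0 at q ∈ {-3, -2, -1}.
The Hessian is diagonal: diag(L_pp, L_qq). Second derivatives: L_pp(-2)=40, L_pp(-1)=-32, L_pp(3)=160; L_qq(-3)=-8, L_qq(-2)=4, L_qq(-1)=-8.
Local minima occur where both diagonal entries positive: (-2, -2), (3, -2). Count: 2.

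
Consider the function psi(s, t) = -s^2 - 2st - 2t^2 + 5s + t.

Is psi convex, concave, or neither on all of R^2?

psi is quadratic, so its Hessian is the constant matrix H = [[-2, -2], [-2, -4]].
det(H) = 4, tr(H) = -6.
det(H) > 0 and tr(H) < 0, so H is negative definite everywhere: concave.

concave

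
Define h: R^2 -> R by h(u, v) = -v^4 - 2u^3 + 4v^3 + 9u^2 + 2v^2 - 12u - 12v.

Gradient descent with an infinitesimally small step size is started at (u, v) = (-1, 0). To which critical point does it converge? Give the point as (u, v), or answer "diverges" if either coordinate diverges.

h is separable, so gradient descent decouples: u follows -∂h/∂u, v follows -∂h/∂v.
∂h/∂u = -6(u - 2)(u - 1); at u=-1 this is -36, so u increases.
∂h/∂v = -4(v - 3)(v - 1)(v + 1); at v=0 this is -12, so v increases.
u converges to its nearest critical value 1 (a local min of the u-part); v converges to 1. The iterate converges to (1, 1).

(1, 1)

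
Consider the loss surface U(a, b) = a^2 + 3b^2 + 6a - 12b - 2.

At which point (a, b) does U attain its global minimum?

(-3, 2)

U(a,b) separates as P(a) + Q(b) − 2, so its minimum is min P + min Q − 2.
P'(a) = 2a + 6 vanishes at a ∈ {-3}; Q'(b) = 6b - 12 vanishes at b ∈ {2}.
Local minima of P (where P''>0): P(-3)=-9. Local minima of Q: Q(2)=-12.
So the global minimum of U is P(-3) + Q(2) − 2 = -9 − 12 − 2 = -23, attained at (-3, 2).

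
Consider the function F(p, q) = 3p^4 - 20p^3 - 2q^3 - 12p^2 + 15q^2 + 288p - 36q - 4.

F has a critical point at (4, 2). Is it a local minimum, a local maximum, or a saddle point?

The mixed partial ∂²F/∂p∂q is 0, so the Hessian at any point is diag(F_pp, F_qq) = diag(12(3p^2 - 10p - 2), 6(-2q + 5)).
At (4, 2): H = diag(72, 6).
Both eigenvalues are positive, so H is positive definite: a local minimum.

local minimum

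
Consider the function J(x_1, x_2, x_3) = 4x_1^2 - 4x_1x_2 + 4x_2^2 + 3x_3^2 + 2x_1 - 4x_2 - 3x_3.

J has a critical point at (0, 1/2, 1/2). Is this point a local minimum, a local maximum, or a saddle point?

The Hessian is constant: H = [[8, -4, 0], [-4, 8, 0], [0, 0, 6]].
Leading principal minors: Δ₁ = 8, Δ₂ = 48, Δ₃ = 288.
All leading minors are positive, so H is positive definite: a local minimum.

local minimum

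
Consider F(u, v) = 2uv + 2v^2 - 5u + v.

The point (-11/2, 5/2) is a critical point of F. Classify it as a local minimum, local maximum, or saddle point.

The Hessian of F is constant: H = [[0, 2], [2, 4]].
det(H) = 0·4 − 2² = -4.
Since det(H) < 0, H is indefinite and the critical point is a saddle point.

saddle point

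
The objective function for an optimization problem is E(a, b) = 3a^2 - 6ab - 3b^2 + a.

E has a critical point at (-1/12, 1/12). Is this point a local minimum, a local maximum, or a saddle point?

The Hessian of E is constant: H = [[6, -6], [-6, -6]].
det(H) = 6·(-6) − (-6)² = -72.
Since det(H) < 0, H is indefinite and the critical point is a saddle point.

saddle point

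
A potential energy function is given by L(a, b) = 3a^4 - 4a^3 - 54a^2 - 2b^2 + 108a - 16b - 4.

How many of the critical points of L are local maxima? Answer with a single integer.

L separates as a function of a plus a function of b, so ∇L=0 decouples.
∂L/∂a = 12(a - 3)(a - 1)(a + 3) = 0 at a ∈ {-3, 1, 3}; ∂L/∂b = -4(b + 4) = 0 at b ∈ {-4}.
The Hessian is diagonal: diag(L_aa, L_bb). Second derivatives: L_aa(-3)=288, L_aa(1)=-96, L_aa(3)=144; L_bb(-4)=-4.
Local maxima occur where both diagonal entries negative: (1, -4). Count: 1.

1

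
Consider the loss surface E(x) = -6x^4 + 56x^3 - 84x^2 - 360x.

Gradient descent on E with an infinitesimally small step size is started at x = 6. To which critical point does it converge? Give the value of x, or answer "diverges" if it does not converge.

diverges

E'(x) = -24(x - 5)(x - 3)(x + 1), so E'(6) = -504.
Gradient descent moves in the -E' direction, i.e. x is increasing.
There is no critical point above x=6, and E' keeps the same sign, so the iterate runs off to +∞.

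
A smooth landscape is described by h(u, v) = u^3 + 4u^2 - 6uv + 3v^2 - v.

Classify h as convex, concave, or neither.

neither

The term u^3 is cubic, so the Hessian is not constant.
∂²h/∂u² = 6u + 8, which takes both signs as u varies (negative for sufficiently negative u). A diagonal entry of the Hessian changing sign means the Hessian is neither positive- nor negative-semidefinite on all of R^2.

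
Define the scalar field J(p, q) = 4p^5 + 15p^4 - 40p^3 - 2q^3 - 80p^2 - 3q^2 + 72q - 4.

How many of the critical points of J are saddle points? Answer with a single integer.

4

J separates as a function of p plus a function of q, so ∇J=0 decouples.
∂J/∂p = 20p(p - 2)(p + 1)(p + 4) = 0 at p ∈ {-4, -1, 0, 2}; ∂J/∂q = -6(q - 3)(q + 4) = 0 at q ∈ {-4, 3}.
The Hessian is diagonal: diag(J_pp, J_qq). Second derivatives: J_pp(-4)=-1440, J_pp(-1)=180, J_pp(0)=-160, J_pp(2)=720; J_qq(-4)=42, J_qq(3)=-42.
Saddle points occur where the two diagonal entries have opposite signs: (-4, -4), (-1, 3), (0, -4), (2, 3). Count: 4.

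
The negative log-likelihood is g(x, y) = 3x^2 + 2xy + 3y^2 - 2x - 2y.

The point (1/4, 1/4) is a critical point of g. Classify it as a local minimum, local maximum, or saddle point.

local minimum

The Hessian of g is constant: H = [[6, 2], [2, 6]].
det(H) = 6·6 − 2² = 32.
det(H) > 0 and tr(H) = 12 > 0, so H is positive definite and the point is a local minimum.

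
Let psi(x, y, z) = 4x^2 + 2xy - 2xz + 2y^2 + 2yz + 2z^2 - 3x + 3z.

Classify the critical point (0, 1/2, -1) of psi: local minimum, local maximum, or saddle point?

local minimum

The Hessian is constant: H = [[8, 2, -2], [2, 4, 2], [-2, 2, 4]].
Leading principal minors: Δ₁ = 8, Δ₂ = 28, Δ₃ = 48.
All leading minors are positive, so H is positive definite: a local minimum.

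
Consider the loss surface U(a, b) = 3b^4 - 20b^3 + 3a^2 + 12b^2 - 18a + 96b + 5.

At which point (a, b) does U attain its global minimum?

(3, -1)

U(a,b) separates as P(a) + Q(b) + 5, so its minimum is min P + min Q + 5.
P'(a) = 6a - 18 vanishes at a ∈ {3}; Q'(b) = 12(b - 4)(b - 2)(b + 1) vanishes at b ∈ {-1, 2, 4}.
Local minima of P (where P''>0): P(3)=-27. Local minima of Q: Q(-1)=-61, Q(4)=64.
So the global minimum of U is P(3) + Q(-1) + 5 = -27 − 61 + 5 = -83, attained at (3, -1).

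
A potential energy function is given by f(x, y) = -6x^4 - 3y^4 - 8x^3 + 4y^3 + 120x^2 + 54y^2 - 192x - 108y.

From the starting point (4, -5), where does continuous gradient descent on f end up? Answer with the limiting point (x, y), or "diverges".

f is separable, so gradient descent decouples: x follows -∂f/∂x, y follows -∂f/∂y.
∂f/∂x = -24(x - 2)(x - 1)(x + 4); at x=4 this is -1152, so x increases.
∂f/∂y = -12(y - 3)(y - 1)(y + 3); at y=-5 this is 1152, so y decreases.
The x-coordinate has no critical point in that direction and runs off to infinity.

diverges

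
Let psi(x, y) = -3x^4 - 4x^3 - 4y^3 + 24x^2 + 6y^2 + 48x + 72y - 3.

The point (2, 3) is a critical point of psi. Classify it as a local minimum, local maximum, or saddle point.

local maximum

The mixed partial ∂²psi/∂x∂y is 0, so the Hessian at any point is diag(psi_xx, psi_yy) = diag(12(-3x^2 - 2x + 4), 12(-2y + 1)).
At (2, 3): H = diag(-144, -60).
Both eigenvalues are negative, so H is negative definite: a local maximum.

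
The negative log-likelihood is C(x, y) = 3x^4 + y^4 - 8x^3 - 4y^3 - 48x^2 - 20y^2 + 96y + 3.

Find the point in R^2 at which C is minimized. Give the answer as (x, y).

C(x,y) separates as P(x) + Q(y) + 3, so its minimum is min P + min Q + 3.
P'(x) = 12x(x - 4)(x + 2) vanishes at x ∈ {-2, 0, 4}; Q'(y) = 4(y - 4)(y - 2)(y + 3) vanishes at y ∈ {-3, 2, 4}.
Local minima of P (where P''>0): P(-2)=-80, P(4)=-512. Local minima of Q: Q(-3)=-279, Q(4)=64.
So the global minimum of C is P(4) + Q(-3) + 3 = -512 − 279 + 3 = -788, attained at (4, -3).

(4, -3)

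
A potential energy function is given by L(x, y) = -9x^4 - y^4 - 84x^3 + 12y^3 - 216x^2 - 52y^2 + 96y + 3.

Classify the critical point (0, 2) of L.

local maximum

The mixed partial ∂²L/∂x∂y is 0, so the Hessian at any point is diag(L_xx, L_yy) = diag(-36(3x^2 + 14x + 12), 4(-3y^2 + 18y - 26)).
At (0, 2): H = diag(-432, -8).
Both eigenvalues are negative, so H is negative definite: a local maximum.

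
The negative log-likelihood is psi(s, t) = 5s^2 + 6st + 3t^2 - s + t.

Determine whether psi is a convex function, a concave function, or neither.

convex

psi is quadratic, so its Hessian is the constant matrix H = [[10, 6], [6, 6]].
det(H) = 24, tr(H) = 16.
det(H) > 0 and tr(H) > 0, so H is positive definite everywhere: convex.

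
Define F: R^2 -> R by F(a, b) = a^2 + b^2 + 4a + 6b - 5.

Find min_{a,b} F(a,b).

F(a,b) separates as P(a) + Q(b) − 5, so its minimum is min P + min Q − 5.
P'(a) = 2a + 4 vanishes at a ∈ {-2}; Q'(b) = 2b + 6 vanishes at b ∈ {-3}.
Local minima of P (where P''>0): P(-2)=-4. Local minima of Q: Q(-3)=-9.
So the global minimum of F is P(-2) + Q(-3) − 5 = -4 − 9 − 5 = -18, attained at (-2, -3).

-18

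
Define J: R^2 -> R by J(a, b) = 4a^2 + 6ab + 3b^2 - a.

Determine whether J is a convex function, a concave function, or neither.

J is quadratic, so its Hessian is the constant matrix H = [[8, 6], [6, 6]].
det(H) = 12, tr(H) = 14.
det(H) > 0 and tr(H) > 0, so H is positive definite everywhere: convex.

convex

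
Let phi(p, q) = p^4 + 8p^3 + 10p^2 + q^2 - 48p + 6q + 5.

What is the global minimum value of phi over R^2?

phi(p,q) separates as A(p) + B(q) + 5, so its minimum is min A + min B + 5.
A'(p) = 4(p - 1)(p + 3)(p + 4) vanishes at p ∈ {-4, -3, 1}; B'(q) = 2q + 6 vanishes at q ∈ {-3}.
Local minima of A (where A''>0): A(-4)=96, A(1)=-29. Local minima of B: B(-3)=-9.
So the global minimum of phi is A(1) + B(-3) + 5 = -29 − 9 + 5 = -33, attained at (1, -3).

-33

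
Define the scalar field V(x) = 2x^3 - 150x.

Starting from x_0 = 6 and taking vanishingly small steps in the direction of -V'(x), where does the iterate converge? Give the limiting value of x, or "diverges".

V'(x) = 6(x - 5)(x + 5), so V'(6) = 66.
Gradient descent moves in the -V' direction, i.e. x is decreasing.
The nearest critical point in that direction is x = 5, where V'' = 60 > 0 (a local minimum). The iterate converges there.

5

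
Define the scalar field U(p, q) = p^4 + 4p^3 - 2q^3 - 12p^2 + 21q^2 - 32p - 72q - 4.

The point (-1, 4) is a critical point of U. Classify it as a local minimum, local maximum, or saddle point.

local maximum

The mixed partial ∂²U/∂p∂q is 0, so the Hessian at any point is diag(U_pp, U_qq) = diag(12(p^2 + 2p - 2), 6(-2q + 7)).
At (-1, 4): H = diag(-36, -6).
Both eigenvalues are negative, so H is negative definite: a local maximum.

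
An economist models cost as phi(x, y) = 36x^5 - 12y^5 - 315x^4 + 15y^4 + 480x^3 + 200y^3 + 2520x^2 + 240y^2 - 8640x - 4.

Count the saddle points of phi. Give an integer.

8

phi separates as a function of x plus a function of y, so ∇phi=0 decouples.
∂phi/∂x = 180(x - 4)(x - 3)(x - 2)(x + 2) = 0 at x ∈ {-2, 2, 3, 4}; ∂phi/∂y = -60y(y - 4)(y + 1)(y + 2) = 0 at y ∈ {-2, -1, 0, 4}.
The Hessian is diagonal: diag(phi_xx, phi_yy). Second derivatives: phi_xx(-2)=-21600, phi_xx(2)=1440, phi_xx(3)=-900, phi_xx(4)=2160; phi_yy(-2)=720, phi_yy(-1)=-300, phi_yy(0)=480, phi_yy(4)=-7200.
Saddle points occur where the two diagonal entries have opposite signs: (-2, -2), (-2, 0), (2, -1), (2, 4), (3, -2), (3, 0), (4, -1), (4, 4). Count: 8.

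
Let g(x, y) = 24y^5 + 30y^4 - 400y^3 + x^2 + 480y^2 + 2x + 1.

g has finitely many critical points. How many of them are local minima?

2

g separates as a function of x plus a function of y, so ∇g=0 decouples.
∂g/∂x = 2(x + 1) = 0 at x ∈ {-1}; ∂g/∂y = 120y(y - 2)(y - 1)(y + 4) = 0 at y ∈ {-4, 0, 1, 2}.
The Hessian is diagonal: diag(g_xx, g_yy). Second derivatives: g_xx(-1)=2; g_yy(-4)=-14400, g_yy(0)=960, g_yy(1)=-600, g_yy(2)=1440.
Local minima occur where both diagonal entries positive: (-1, 0), (-1, 2). Count: 2.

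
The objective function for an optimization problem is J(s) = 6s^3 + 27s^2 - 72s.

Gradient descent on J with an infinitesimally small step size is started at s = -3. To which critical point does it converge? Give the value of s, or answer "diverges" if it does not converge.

1

J'(s) = 18(s - 1)(s + 4), so J'(-3) = -72.
Gradient descent moves in the -J' direction, i.e. s is increasing.
The nearest critical point in that direction is s = 1, where J'' = 90 > 0 (a local minimum). The iterate converges there.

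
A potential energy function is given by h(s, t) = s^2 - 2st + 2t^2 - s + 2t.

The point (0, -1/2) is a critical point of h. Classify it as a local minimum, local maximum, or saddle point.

The Hessian of h is constant: H = [[2, -2], [-2, 4]].
det(H) = 2·4 − (-2)² = 4.
det(H) > 0 and tr(H) = 6 > 0, so H is positive definite and the point is a local minimum.

local minimum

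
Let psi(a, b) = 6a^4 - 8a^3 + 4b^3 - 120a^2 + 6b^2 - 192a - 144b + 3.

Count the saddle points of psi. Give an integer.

3

psi separates as a function of a plus a function of b, so ∇psi=0 decouples.
∂psi/∂a = 24(a - 4)(a + 1)(a + 2) = 0 at a ∈ {-2, -1, 4}; ∂psi/∂b = 12(b - 3)(b + 4) = 0 at b ∈ {-4, 3}.
The Hessian is diagonal: diag(psi_aa, psi_bb). Second derivatives: psi_aa(-2)=144, psi_aa(-1)=-120, psi_aa(4)=720; psi_bb(-4)=-84, psi_bb(3)=84.
Saddle points occur where the two diagonal entries have opposite signs: (-2, -4), (-1, 3), (4, -4). Count: 3.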